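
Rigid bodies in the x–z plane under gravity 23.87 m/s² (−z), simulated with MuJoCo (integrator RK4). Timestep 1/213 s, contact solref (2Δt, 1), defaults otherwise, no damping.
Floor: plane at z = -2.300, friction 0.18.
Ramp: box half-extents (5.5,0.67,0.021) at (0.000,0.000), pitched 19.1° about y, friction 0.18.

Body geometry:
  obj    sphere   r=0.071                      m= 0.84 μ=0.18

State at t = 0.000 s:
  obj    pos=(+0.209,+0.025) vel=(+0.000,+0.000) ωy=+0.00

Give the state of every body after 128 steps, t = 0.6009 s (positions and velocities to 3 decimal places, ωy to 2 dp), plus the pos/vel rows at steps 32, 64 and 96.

State at t = 0.6009 s:
  obj    pos=(+1.161,-0.305) vel=(+3.168,-1.097) ωy=+47.21

Key-timestep trajectory:
   step    t(s)  obj.x    obj.z    obj.vx   obj.vz 
     32  0.1502   +0.269  +0.004  +0.792  -0.274
     64  0.3005   +0.447  -0.057  +1.584  -0.549
     96  0.4507   +0.745  -0.160  +2.376  -0.823


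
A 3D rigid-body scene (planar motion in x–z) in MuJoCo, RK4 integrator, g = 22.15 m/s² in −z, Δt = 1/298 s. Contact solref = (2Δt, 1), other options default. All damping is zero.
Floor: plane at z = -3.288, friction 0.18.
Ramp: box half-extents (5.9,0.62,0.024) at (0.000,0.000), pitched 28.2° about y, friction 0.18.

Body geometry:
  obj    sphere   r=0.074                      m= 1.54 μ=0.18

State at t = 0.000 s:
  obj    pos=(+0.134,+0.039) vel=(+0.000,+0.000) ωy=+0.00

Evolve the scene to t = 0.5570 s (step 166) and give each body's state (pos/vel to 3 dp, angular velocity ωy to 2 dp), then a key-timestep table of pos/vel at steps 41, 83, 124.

State at t = 0.5570 s:
  obj    pos=(+1.157,-0.509) vel=(+3.671,-1.968) ωy=+56.26

Key-timestep trajectory:
   step    t(s)  obj.x    obj.z    obj.vx   obj.vz 
     41  0.1376   +0.197  +0.006  +0.907  -0.486
     83  0.2785   +0.390  -0.098  +1.836  -0.984
    124  0.4161   +0.705  -0.267  +2.742  -1.470


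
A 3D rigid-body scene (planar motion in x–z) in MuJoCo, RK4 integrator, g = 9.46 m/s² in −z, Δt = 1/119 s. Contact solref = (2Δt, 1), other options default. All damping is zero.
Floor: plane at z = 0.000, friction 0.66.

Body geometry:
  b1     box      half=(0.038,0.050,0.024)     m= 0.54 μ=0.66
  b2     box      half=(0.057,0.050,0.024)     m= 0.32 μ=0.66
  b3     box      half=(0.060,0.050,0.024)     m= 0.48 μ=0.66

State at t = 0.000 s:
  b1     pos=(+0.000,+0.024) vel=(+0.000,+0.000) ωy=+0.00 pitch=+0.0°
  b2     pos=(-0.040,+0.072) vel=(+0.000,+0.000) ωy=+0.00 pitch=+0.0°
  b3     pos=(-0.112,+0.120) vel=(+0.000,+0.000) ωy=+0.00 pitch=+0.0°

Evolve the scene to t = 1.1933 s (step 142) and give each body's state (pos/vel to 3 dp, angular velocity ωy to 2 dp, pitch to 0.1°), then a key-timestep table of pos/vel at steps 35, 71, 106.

State at t = 1.1933 s:
  b1     pos=(+0.001,+0.024) vel=(+0.001,+0.000) ωy=+0.00 pitch=+0.0°
  b2     pos=(-0.058,+0.060) vel=(+0.000,+0.000) ωy=+0.02 pitch=-54.2°
  b3     pos=(-0.143,+0.054) vel=(+0.000,+0.000) ωy=+0.01 pitch=-35.7°

Key-timestep trajectory:
   step    t(s)  b1.x    b1.z    b1.vx   b1.vz   b2.x    b2.z    b2.vx   b2.vz   b3.x    b3.z    b3.vx   b3.vz 
     35  0.2941   +0.000  +0.024  +0.001  +0.000   -0.058  +0.060  +0.000  +0.001   -0.143  +0.055  -0.003  +0.002
     71  0.5966   +0.000  +0.024  +0.001  +0.000   -0.058  +0.060  +0.000  +0.000   -0.143  +0.055  +0.000  +0.000
    106  0.8908   +0.001  +0.024  +0.001  +0.000   -0.058  +0.060  +0.000  +0.000   -0.143  +0.055  +0.000  +0.000


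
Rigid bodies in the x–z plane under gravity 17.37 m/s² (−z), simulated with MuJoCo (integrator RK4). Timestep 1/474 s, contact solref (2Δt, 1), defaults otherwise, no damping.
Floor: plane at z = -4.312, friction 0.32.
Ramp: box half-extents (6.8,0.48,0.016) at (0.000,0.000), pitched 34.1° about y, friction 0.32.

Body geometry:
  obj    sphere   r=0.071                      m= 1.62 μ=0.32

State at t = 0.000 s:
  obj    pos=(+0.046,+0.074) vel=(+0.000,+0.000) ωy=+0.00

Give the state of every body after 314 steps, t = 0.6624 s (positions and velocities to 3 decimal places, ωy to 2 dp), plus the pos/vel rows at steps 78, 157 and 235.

State at t = 0.6624 s:
  obj    pos=(+1.310,-0.782) vel=(+3.816,-2.584) ωy=+64.89

Key-timestep trajectory:
   step    t(s)  obj.x    obj.z    obj.vx   obj.vz 
     78  0.1646   +0.124  +0.021  +0.948  -0.642
    157  0.3312   +0.362  -0.140  +1.908  -1.292
    235  0.4958   +0.754  -0.405  +2.856  -1.934


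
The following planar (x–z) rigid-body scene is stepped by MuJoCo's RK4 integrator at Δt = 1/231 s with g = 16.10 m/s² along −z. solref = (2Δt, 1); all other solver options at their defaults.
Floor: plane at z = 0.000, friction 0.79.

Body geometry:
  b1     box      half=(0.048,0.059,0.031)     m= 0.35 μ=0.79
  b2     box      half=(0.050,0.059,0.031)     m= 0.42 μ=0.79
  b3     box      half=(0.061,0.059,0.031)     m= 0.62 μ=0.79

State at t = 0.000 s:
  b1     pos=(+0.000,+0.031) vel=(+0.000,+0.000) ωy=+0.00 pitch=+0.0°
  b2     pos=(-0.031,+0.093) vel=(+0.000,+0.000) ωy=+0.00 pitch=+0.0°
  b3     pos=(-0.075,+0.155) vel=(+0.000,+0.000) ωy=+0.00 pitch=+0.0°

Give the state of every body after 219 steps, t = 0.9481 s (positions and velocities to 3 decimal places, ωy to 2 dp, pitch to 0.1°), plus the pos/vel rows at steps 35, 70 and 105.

State at t = 0.9481 s:
  b1     pos=(+0.000,+0.031) vel=(+0.000,+0.000) ωy=+0.00 pitch=+0.0°
  b2     pos=(-0.084,+0.050) vel=(+0.000,+0.000) ωy=+0.00 pitch=-90.0°
  b3     pos=(-0.276,+0.031) vel=(+0.000,+0.000) ωy=+0.00 pitch=+180.0°

Key-timestep trajectory:
   step    t(s)  b1.x    b1.z    b1.vx   b1.vz   b2.x    b2.z    b2.vx   b2.vz   b3.x    b3.z    b3.vx   b3.vz 
     35  0.1515   +0.000  +0.031  +0.001  +0.000   -0.041  +0.097  -0.176  +0.035   -0.103  +0.142  -0.414  -0.299
     70  0.3030   +0.000  +0.031  +0.000  +0.000   -0.089  +0.049  +0.058  +0.074   -0.187  +0.061  -0.418  +0.220
    105  0.4545   +0.000  +0.031  +0.000  +0.000   -0.084  +0.050  +0.000  +0.000   -0.237  +0.064  -0.408  -0.173


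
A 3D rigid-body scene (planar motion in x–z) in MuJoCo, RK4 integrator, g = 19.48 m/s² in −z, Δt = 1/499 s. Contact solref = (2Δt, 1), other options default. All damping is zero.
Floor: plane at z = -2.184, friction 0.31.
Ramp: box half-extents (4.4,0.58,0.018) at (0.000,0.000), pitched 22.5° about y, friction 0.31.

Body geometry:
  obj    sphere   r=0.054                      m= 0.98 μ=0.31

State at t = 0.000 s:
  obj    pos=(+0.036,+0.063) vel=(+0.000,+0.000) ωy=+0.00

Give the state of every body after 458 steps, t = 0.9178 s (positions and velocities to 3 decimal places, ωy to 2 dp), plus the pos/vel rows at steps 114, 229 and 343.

State at t = 0.9178 s:
  obj    pos=(+2.108,-0.795) vel=(+4.515,-1.870) ωy=+90.50

Key-timestep trajectory:
   step    t(s)  obj.x    obj.z    obj.vx   obj.vz 
    114  0.2285   +0.164  +0.010  +1.124  -0.466
    229  0.4589   +0.554  -0.152  +2.258  -0.935
    343  0.6874   +1.198  -0.418  +3.382  -1.401


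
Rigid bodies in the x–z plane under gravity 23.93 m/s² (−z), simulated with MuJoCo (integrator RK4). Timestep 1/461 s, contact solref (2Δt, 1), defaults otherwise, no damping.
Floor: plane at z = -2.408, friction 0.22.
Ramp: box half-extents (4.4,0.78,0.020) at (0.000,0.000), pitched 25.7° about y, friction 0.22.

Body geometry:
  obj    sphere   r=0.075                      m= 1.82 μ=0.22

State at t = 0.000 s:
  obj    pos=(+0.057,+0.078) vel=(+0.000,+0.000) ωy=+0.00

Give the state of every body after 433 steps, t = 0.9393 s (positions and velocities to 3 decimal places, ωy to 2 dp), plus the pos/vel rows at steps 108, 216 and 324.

State at t = 0.9393 s:
  obj    pos=(+3.003,-1.340) vel=(+6.274,-3.019) ωy=+92.82

Key-timestep trajectory:
   step    t(s)  obj.x    obj.z    obj.vx   obj.vz 
    108  0.2343   +0.240  -0.010  +1.565  -0.753
    216  0.4685   +0.790  -0.275  +3.130  -1.506
    324  0.7028   +1.707  -0.716  +4.695  -2.259


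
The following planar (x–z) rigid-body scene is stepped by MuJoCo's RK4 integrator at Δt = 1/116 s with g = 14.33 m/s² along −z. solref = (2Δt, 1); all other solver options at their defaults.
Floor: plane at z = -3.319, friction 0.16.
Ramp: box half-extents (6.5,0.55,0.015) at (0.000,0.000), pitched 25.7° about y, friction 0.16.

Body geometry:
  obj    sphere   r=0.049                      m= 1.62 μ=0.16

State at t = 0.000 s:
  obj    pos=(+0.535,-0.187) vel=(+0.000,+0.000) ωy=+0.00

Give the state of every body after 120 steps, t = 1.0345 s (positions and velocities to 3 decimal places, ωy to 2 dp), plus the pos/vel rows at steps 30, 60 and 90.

State at t = 1.0345 s:
  obj    pos=(+2.676,-1.217) vel=(+4.138,-1.992) ωy=+93.66

Key-timestep trajectory:
   step    t(s)  obj.x    obj.z    obj.vx   obj.vz 
     30  0.2586   +0.669  -0.251  +1.035  -0.498
     60  0.5172   +1.071  -0.444  +2.069  -0.996
     90  0.7759   +1.739  -0.766  +3.104  -1.494


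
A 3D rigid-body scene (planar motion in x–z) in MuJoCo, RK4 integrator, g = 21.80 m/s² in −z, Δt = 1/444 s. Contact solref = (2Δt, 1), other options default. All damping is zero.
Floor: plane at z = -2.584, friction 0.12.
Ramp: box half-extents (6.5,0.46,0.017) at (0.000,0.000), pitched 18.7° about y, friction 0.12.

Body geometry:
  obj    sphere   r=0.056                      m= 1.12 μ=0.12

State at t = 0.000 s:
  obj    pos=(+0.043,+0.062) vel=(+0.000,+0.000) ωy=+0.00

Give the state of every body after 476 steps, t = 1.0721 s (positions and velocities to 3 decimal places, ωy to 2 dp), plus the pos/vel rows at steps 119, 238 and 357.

State at t = 1.0721 s:
  obj    pos=(+2.761,-0.857) vel=(+5.070,-1.716) ωy=+95.56

Key-timestep trajectory:
   step    t(s)  obj.x    obj.z    obj.vx   obj.vz 
    119  0.2680   +0.213  +0.005  +1.268  -0.429
    238  0.5360   +0.723  -0.168  +2.535  -0.858
    357  0.8041   +1.572  -0.455  +3.802  -1.287


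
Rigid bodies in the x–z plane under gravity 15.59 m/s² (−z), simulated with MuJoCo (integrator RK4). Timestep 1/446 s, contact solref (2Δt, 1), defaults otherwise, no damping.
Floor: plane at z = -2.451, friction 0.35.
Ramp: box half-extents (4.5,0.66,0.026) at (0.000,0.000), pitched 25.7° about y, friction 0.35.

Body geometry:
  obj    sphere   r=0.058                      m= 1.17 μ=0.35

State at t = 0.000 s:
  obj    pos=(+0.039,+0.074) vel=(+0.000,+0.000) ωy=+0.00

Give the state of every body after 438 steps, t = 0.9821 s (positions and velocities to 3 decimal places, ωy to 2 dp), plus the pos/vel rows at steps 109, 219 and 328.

State at t = 0.9821 s:
  obj    pos=(+2.138,-0.936) vel=(+4.273,-2.057) ωy=+81.76

Key-timestep trajectory:
   step    t(s)  obj.x    obj.z    obj.vx   obj.vz 
    109  0.2444   +0.169  +0.012  +1.064  -0.512
    219  0.4910   +0.564  -0.178  +2.137  -1.028
    328  0.7354   +1.216  -0.492  +3.200  -1.540


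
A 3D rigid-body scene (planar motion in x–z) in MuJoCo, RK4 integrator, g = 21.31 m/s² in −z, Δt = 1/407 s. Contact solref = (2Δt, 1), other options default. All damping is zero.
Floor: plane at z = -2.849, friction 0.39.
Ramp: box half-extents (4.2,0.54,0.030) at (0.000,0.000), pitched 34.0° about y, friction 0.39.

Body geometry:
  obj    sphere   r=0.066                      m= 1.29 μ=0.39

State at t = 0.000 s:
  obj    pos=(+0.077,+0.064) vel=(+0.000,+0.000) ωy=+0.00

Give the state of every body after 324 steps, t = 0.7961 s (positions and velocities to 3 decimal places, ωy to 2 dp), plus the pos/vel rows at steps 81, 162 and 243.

State at t = 0.7961 s:
  obj    pos=(+2.313,-1.444) vel=(+5.618,-3.789) ωy=+102.66

Key-timestep trajectory:
   step    t(s)  obj.x    obj.z    obj.vx   obj.vz 
     81  0.1990   +0.217  -0.030  +1.405  -0.947
    162  0.3980   +0.636  -0.313  +2.809  -1.895
    243  0.5971   +1.335  -0.785  +4.213  -2.842


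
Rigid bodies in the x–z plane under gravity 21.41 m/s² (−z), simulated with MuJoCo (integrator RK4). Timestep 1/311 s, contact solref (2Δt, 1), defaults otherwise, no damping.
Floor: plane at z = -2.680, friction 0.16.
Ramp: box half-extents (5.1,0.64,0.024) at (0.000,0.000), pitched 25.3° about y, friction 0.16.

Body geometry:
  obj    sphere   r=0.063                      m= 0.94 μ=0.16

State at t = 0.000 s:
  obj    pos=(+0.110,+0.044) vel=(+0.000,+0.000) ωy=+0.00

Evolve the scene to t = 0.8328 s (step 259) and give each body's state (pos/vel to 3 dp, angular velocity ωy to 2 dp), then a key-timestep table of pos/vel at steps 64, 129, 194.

State at t = 0.8328 s:
  obj    pos=(+2.159,-0.925) vel=(+4.921,-2.326) ωy=+86.37

Key-timestep trajectory:
   step    t(s)  obj.x    obj.z    obj.vx   obj.vz 
     64  0.2058   +0.235  -0.015  +1.216  -0.575
    129  0.4148   +0.619  -0.196  +2.451  -1.159
    194  0.6238   +1.260  -0.499  +3.686  -1.742


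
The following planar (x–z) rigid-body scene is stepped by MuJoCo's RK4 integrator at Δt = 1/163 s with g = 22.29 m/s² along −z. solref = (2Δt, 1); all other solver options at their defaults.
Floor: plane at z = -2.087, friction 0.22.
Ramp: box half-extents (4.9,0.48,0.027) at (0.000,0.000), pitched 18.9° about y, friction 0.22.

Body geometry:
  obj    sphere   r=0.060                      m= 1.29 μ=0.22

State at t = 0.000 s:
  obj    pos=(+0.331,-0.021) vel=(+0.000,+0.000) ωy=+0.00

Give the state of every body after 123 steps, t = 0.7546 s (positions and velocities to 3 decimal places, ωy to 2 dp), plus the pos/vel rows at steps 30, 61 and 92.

State at t = 0.7546 s:
  obj    pos=(+1.720,-0.497) vel=(+3.682,-1.261) ωy=+64.84

Key-timestep trajectory:
   step    t(s)  obj.x    obj.z    obj.vx   obj.vz 
     30  0.1840   +0.414  -0.050  +0.898  -0.308
     61  0.3742   +0.673  -0.138  +1.826  -0.625
     92  0.5644   +1.108  -0.287  +2.754  -0.943


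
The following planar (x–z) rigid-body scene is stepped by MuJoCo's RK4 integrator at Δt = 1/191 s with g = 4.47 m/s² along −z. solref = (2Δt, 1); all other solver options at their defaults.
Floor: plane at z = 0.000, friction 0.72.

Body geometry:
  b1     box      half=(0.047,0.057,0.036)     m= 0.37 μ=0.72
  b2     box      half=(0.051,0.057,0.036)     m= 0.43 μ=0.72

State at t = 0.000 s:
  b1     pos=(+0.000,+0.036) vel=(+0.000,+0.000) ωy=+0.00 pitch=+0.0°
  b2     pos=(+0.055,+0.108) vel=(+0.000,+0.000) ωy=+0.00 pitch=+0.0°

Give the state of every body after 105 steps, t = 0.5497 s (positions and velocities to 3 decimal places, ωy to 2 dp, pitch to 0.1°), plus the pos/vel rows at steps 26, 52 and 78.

State at t = 0.5497 s:
  b1     pos=(+0.000,+0.036) vel=(+0.000,+0.000) ωy=+0.00 pitch=+0.0°
  b2     pos=(+0.123,+0.061) vel=(+0.072,+0.017) ωy=+1.17 pitch=+112.3°

Key-timestep trajectory:
   step    t(s)  b1.x    b1.z    b1.vx   b1.vz   b2.x    b2.z    b2.vx   b2.vz 
     26  0.1361   +0.000  +0.036  +0.000  +0.000   +0.060  +0.107  +0.076  -0.028
     52  0.2723   +0.000  +0.036  +0.000  +0.000   +0.077  +0.094  +0.159  -0.204
     78  0.4084   +0.000  +0.036  +0.000  +0.000   +0.105  +0.052  +0.185  +0.175


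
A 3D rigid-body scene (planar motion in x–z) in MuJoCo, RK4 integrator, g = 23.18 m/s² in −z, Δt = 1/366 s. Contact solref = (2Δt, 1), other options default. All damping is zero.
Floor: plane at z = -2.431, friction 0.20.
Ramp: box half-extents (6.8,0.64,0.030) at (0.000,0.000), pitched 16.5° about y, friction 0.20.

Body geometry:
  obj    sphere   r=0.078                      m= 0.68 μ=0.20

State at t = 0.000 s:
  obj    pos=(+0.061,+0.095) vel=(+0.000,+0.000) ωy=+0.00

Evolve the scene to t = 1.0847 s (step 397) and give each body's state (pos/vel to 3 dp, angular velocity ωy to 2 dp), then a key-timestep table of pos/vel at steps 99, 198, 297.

State at t = 1.0847 s:
  obj    pos=(+2.714,-0.691) vel=(+4.891,-1.449) ωy=+65.39

Key-timestep trajectory:
   step    t(s)  obj.x    obj.z    obj.vx   obj.vz 
     99  0.2705   +0.226  +0.046  +1.220  -0.361
    198  0.5410   +0.721  -0.101  +2.439  -0.723
    297  0.8115   +1.546  -0.345  +3.659  -1.084


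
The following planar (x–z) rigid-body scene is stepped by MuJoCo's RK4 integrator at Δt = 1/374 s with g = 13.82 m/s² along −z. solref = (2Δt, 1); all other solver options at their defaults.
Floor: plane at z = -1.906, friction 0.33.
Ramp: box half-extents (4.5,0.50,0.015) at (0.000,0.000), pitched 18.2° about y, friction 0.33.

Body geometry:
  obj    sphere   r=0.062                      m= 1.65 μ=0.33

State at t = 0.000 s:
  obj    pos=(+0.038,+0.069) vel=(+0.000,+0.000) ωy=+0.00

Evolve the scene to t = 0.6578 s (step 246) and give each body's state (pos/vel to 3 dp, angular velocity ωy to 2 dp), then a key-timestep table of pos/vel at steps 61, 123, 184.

State at t = 0.6578 s:
  obj    pos=(+0.672,-0.140) vel=(+1.927,-0.633) ωy=+32.70

Key-timestep trajectory:
   step    t(s)  obj.x    obj.z    obj.vx   obj.vz 
     61  0.1631   +0.077  +0.056  +0.478  -0.157
    123  0.3289   +0.196  +0.016  +0.963  -0.317
    184  0.4920   +0.392  -0.048  +1.441  -0.474


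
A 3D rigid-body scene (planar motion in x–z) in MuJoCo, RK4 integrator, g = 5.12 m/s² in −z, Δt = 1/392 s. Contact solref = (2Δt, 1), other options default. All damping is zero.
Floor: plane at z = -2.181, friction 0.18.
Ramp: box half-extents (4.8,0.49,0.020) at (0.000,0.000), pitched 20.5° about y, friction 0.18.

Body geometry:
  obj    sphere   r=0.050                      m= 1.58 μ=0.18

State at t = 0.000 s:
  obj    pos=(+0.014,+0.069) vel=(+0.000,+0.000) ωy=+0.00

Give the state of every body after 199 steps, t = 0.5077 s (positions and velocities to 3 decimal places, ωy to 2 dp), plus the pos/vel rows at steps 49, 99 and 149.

State at t = 0.5077 s:
  obj    pos=(+0.169,+0.012) vel=(+0.609,-0.228) ωy=+13.00

Key-timestep trajectory:
   step    t(s)  obj.x    obj.z    obj.vx   obj.vz 
     49  0.1250   +0.024  +0.066  +0.150  -0.056
     99  0.2526   +0.052  +0.055  +0.303  -0.113
    149  0.3801   +0.101  +0.037  +0.456  -0.170


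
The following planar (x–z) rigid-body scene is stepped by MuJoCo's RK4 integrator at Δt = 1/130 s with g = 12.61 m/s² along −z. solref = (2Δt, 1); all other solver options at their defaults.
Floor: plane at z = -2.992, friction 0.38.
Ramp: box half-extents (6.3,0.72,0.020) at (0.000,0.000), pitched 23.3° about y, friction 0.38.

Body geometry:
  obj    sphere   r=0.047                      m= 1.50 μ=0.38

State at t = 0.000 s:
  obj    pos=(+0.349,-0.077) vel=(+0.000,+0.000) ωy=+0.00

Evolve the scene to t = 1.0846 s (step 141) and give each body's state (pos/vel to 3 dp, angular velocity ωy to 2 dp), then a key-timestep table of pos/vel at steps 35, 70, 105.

State at t = 1.0846 s:
  obj    pos=(+2.274,-0.906) vel=(+3.549,-1.528) ωy=+82.20

Key-timestep trajectory:
   step    t(s)  obj.x    obj.z    obj.vx   obj.vz 
     35  0.2692   +0.468  -0.128  +0.881  -0.379
     70  0.5385   +0.823  -0.282  +1.762  -0.759
    105  0.8077   +1.416  -0.537  +2.643  -1.138


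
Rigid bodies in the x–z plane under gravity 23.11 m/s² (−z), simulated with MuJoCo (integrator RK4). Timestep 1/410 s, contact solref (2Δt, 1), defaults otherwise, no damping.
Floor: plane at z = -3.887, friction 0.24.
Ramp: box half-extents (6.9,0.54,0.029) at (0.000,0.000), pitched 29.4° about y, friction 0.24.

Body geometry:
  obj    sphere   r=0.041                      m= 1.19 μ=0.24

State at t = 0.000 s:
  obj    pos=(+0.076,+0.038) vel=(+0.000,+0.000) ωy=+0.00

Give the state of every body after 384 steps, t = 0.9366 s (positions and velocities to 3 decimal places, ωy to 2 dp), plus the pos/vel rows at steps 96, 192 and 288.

State at t = 0.9366 s:
  obj    pos=(+3.172,-1.707) vel=(+6.612,-3.726) ωy=+185.08

Key-timestep trajectory:
   step    t(s)  obj.x    obj.z    obj.vx   obj.vz 
     96  0.2341   +0.269  -0.071  +1.653  -0.932
    192  0.4683   +0.850  -0.399  +3.306  -1.863
    288  0.7024   +1.818  -0.944  +4.959  -2.794


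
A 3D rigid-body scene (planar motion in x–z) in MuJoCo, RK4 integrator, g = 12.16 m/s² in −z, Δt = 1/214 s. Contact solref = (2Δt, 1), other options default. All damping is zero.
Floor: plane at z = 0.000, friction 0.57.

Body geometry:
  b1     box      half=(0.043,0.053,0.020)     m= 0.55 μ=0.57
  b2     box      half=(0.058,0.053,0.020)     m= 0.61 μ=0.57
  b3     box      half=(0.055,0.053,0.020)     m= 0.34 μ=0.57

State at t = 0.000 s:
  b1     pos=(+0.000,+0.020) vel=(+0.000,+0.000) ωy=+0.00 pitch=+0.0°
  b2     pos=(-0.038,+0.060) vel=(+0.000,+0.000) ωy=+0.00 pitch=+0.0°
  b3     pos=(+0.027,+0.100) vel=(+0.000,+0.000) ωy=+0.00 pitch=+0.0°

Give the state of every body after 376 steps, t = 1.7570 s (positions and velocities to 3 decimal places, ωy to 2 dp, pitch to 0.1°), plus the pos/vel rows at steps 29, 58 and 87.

State at t = 1.7570 s:
  b1     pos=(+0.000,+0.020) vel=(+0.000,+0.000) ωy=+0.00 pitch=+0.0°
  b2     pos=(-0.038,+0.060) vel=(+0.000,+0.000) ωy=+0.00 pitch=+0.0°
  b3     pos=(+0.163,+0.020) vel=(+0.000,+0.000) ωy=+0.00 pitch=+180.0°

Key-timestep trajectory:
   step    t(s)  b1.x    b1.z    b1.vx   b1.vz   b2.x    b2.z    b2.vx   b2.vz   b3.x    b3.z    b3.vx   b3.vz 
     29  0.1355   +0.000  +0.020  +0.000  +0.000   -0.038  +0.060  +0.000  +0.000   +0.037  +0.092  +0.147  -0.185
     58  0.2710   +0.000  +0.020  +0.000  +0.000   -0.038  +0.060  +0.000  +0.000   +0.087  +0.055  +0.383  +0.131
     87  0.4065   +0.000  +0.020  +0.000  +0.000   -0.038  +0.060  +0.000  +0.000   +0.139  +0.046  +0.471  -0.353


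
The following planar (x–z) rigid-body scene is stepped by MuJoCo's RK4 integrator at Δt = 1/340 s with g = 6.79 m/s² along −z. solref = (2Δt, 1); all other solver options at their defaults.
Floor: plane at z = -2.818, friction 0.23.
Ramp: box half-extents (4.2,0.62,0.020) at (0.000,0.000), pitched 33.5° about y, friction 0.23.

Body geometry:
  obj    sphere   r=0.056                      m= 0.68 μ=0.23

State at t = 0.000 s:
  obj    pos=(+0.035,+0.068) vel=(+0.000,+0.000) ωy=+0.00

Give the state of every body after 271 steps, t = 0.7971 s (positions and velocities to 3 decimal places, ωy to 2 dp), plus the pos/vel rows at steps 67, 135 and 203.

State at t = 0.7971 s:
  obj    pos=(+0.744,-0.401) vel=(+1.779,-1.178) ωy=+38.09

Key-timestep trajectory:
   step    t(s)  obj.x    obj.z    obj.vx   obj.vz 
     67  0.1971   +0.078  +0.039  +0.440  -0.291
    135  0.3971   +0.211  -0.049  +0.886  -0.587
    203  0.5971   +0.433  -0.195  +1.333  -0.882


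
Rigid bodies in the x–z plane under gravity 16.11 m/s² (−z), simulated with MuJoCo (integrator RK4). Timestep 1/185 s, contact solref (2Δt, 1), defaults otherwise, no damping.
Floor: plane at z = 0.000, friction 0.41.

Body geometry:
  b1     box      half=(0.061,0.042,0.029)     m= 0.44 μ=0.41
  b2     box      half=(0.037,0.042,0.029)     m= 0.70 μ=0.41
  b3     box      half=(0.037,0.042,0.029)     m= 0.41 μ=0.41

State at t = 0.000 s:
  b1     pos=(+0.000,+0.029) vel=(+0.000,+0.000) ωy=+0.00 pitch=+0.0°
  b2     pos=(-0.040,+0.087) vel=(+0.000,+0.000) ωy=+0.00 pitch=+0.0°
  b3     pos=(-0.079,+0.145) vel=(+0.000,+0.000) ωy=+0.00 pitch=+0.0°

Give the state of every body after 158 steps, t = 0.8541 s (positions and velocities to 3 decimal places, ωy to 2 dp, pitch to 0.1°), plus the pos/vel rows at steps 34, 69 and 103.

State at t = 0.8541 s:
  b1     pos=(+0.000,+0.029) vel=(+0.000,+0.000) ωy=+0.00 pitch=+0.0°
  b2     pos=(-0.039,+0.087) vel=(+0.000,+0.000) ωy=+0.00 pitch=+0.0°
  b3     pos=(-0.106,+0.037) vel=(+0.000,+0.000) ωy=+0.00 pitch=-90.0°

Key-timestep trajectory:
   step    t(s)  b1.x    b1.z    b1.vx   b1.vz   b2.x    b2.z    b2.vx   b2.vz   b3.x    b3.z    b3.vx   b3.vz 
     34  0.1838   +0.000  +0.029  +0.000  +0.000   -0.040  +0.087  +0.001  +0.000   -0.098  +0.136  -0.287  -0.290
     69  0.3730   +0.000  +0.029  +0.000  +0.000   -0.040  +0.087  +0.000  +0.000   -0.134  +0.047  -0.024  +0.003
    103  0.5568   +0.000  +0.029  +0.000  +0.000   -0.040  +0.087  +0.000  +0.000   -0.129  +0.046  +0.112  -0.016


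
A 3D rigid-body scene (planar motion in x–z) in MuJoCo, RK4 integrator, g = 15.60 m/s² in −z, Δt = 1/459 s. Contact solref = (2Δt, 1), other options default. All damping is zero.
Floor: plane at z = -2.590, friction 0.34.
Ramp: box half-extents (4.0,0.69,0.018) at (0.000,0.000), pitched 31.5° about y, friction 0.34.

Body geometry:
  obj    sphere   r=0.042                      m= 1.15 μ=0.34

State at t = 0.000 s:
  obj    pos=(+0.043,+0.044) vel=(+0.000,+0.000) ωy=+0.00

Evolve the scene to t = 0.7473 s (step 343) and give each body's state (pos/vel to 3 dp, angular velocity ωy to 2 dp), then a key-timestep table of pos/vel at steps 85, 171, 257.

State at t = 0.7473 s:
  obj    pos=(+1.429,-0.805) vel=(+3.710,-2.273) ωy=+103.58

Key-timestep trajectory:
   step    t(s)  obj.x    obj.z    obj.vx   obj.vz 
     85  0.1852   +0.128  -0.008  +0.919  -0.563
    171  0.3725   +0.388  -0.167  +1.850  -1.133
    257  0.5599   +0.821  -0.433  +2.780  -1.703


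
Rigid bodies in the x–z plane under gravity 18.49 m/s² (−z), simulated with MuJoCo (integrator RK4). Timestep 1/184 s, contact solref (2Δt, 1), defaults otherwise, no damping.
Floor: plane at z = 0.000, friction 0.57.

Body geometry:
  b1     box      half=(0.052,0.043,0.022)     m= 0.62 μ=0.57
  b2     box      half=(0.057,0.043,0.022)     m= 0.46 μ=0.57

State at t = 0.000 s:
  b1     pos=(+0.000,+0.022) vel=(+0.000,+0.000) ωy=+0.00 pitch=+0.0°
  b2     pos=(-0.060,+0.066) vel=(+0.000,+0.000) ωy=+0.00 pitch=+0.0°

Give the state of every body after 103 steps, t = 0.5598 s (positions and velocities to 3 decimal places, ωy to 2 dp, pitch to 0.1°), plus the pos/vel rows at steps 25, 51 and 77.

State at t = 0.5598 s:
  b1     pos=(+0.000,+0.022) vel=(+0.001,+0.000) ωy=+0.00 pitch=+0.0°
  b2     pos=(-0.072,+0.055) vel=(+0.000,-0.001) ωy=+0.02 pitch=-43.1°

Key-timestep trajectory:
   step    t(s)  b1.x    b1.z    b1.vx   b1.vz   b2.x    b2.z    b2.vx   b2.vz 
     25  0.1359   +0.000  +0.022  +0.000  +0.000   -0.076  +0.055  -0.121  +0.137
     51  0.2772   +0.000  +0.022  +0.001  +0.000   -0.072  +0.055  +0.002  +0.008
     77  0.4185   +0.000  +0.022  +0.001  +0.000   -0.072  +0.055  +0.000  -0.001


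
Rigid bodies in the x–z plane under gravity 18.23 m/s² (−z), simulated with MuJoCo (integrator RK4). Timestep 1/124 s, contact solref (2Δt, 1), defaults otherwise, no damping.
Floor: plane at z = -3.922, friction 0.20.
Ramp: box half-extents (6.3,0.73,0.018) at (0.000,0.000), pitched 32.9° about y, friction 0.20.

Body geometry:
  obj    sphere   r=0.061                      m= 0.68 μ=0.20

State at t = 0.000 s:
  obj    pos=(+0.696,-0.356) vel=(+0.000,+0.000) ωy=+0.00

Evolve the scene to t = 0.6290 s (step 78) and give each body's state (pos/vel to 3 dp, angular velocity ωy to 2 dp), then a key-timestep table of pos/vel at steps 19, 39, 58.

State at t = 0.6290 s:
  obj    pos=(+1.871,-1.117) vel=(+3.736,-2.417) ωy=+72.88

Key-timestep trajectory:
   step    t(s)  obj.x    obj.z    obj.vx   obj.vz 
     19  0.1532   +0.766  -0.401  +0.911  -0.589
     39  0.3145   +0.990  -0.546  +1.869  -1.209
     58  0.4677   +1.346  -0.777  +2.779  -1.798


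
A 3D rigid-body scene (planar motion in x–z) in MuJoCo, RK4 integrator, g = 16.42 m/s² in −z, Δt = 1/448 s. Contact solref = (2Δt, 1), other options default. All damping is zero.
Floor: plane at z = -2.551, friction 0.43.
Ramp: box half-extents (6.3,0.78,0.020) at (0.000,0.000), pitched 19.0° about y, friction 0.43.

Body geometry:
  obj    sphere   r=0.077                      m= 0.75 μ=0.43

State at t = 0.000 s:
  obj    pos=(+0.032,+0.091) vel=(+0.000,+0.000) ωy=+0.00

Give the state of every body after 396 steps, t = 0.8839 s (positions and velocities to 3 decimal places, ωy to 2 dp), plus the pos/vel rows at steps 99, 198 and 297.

State at t = 0.8839 s:
  obj    pos=(+1.443,-0.394) vel=(+3.191,-1.099) ωy=+43.83

Key-timestep trajectory:
   step    t(s)  obj.x    obj.z    obj.vx   obj.vz 
     99  0.2210   +0.120  +0.061  +0.798  -0.275
    198  0.4420   +0.385  -0.030  +1.596  -0.549
    297  0.6629   +0.826  -0.182  +2.394  -0.824


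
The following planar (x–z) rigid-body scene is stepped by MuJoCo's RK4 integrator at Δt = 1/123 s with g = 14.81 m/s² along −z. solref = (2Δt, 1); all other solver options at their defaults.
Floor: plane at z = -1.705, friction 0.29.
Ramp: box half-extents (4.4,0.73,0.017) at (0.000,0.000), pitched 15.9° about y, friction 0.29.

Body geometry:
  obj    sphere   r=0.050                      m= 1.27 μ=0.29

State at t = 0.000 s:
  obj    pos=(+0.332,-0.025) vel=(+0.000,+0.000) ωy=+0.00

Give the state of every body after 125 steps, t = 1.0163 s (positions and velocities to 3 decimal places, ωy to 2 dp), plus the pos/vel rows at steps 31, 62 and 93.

State at t = 1.0163 s:
  obj    pos=(+1.771,-0.435) vel=(+2.833,-0.807) ωy=+58.89

Key-timestep trajectory:
   step    t(s)  obj.x    obj.z    obj.vx   obj.vz 
     31  0.2520   +0.421  -0.050  +0.703  -0.200
     62  0.5041   +0.686  -0.126  +1.405  -0.400
     93  0.7561   +1.129  -0.252  +2.107  -0.600


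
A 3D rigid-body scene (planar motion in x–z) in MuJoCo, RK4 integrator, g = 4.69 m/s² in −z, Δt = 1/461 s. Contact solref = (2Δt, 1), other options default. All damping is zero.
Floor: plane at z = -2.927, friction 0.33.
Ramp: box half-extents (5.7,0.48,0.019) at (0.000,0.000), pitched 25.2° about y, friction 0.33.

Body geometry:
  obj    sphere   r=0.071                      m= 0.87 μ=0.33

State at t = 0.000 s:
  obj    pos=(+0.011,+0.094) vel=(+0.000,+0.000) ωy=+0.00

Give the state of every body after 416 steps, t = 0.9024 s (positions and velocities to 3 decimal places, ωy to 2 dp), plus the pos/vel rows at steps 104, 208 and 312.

State at t = 0.9024 s:
  obj    pos=(+0.537,-0.153) vel=(+1.165,-0.548) ωy=+18.13

Key-timestep trajectory:
   step    t(s)  obj.x    obj.z    obj.vx   obj.vz 
    104  0.2256   +0.044  +0.079  +0.291  -0.137
    208  0.4512   +0.142  +0.032  +0.582  -0.274
    312  0.6768   +0.307  -0.045  +0.874  -0.411


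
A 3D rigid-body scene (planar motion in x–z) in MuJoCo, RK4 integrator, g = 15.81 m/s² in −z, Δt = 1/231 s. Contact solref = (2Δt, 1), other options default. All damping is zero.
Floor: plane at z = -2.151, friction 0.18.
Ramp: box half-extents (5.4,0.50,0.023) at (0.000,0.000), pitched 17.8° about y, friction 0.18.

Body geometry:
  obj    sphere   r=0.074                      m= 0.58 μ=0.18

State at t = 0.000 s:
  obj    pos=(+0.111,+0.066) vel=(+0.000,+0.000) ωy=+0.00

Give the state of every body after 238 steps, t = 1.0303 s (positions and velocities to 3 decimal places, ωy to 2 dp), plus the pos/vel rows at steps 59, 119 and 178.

State at t = 1.0303 s:
  obj    pos=(+1.856,-0.494) vel=(+3.387,-1.087) ωy=+48.06

Key-timestep trajectory:
   step    t(s)  obj.x    obj.z    obj.vx   obj.vz 
     59  0.2554   +0.218  +0.032  +0.840  -0.270
    119  0.5152   +0.547  -0.074  +1.693  -0.544
    178  0.7706   +1.087  -0.247  +2.533  -0.813


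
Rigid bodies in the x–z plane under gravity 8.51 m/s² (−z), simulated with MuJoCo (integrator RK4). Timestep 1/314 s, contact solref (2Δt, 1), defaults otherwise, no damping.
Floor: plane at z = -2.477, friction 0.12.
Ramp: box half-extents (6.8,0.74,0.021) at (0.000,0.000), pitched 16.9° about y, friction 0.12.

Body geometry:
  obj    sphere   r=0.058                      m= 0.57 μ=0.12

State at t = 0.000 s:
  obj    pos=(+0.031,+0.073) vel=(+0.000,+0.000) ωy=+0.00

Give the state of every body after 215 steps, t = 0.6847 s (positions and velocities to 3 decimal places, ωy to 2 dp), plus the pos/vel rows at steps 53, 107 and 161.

State at t = 0.6847 s:
  obj    pos=(+0.427,-0.047) vel=(+1.158,-0.352) ωy=+20.86

Key-timestep trajectory:
   step    t(s)  obj.x    obj.z    obj.vx   obj.vz 
     53  0.1688   +0.055  +0.066  +0.285  -0.087
    107  0.3408   +0.129  +0.043  +0.576  -0.175
    161  0.5127   +0.253  +0.006  +0.867  -0.263


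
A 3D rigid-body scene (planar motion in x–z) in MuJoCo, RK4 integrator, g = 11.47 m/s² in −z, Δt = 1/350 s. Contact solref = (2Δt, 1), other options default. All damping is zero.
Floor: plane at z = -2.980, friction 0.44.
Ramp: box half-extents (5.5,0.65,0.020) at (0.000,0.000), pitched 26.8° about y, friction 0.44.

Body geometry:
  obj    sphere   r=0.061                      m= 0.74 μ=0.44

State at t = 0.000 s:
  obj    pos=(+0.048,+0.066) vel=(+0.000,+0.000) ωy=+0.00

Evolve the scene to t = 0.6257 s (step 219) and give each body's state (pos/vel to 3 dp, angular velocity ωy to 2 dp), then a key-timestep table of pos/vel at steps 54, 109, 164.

State at t = 0.6257 s:
  obj    pos=(+0.694,-0.260) vel=(+2.063,-1.042) ωy=+37.88

Key-timestep trajectory:
   step    t(s)  obj.x    obj.z    obj.vx   obj.vz 
     54  0.1543   +0.087  +0.047  +0.509  -0.257
    109  0.3114   +0.208  -0.014  +1.027  -0.519
    164  0.4686   +0.410  -0.116  +1.545  -0.780


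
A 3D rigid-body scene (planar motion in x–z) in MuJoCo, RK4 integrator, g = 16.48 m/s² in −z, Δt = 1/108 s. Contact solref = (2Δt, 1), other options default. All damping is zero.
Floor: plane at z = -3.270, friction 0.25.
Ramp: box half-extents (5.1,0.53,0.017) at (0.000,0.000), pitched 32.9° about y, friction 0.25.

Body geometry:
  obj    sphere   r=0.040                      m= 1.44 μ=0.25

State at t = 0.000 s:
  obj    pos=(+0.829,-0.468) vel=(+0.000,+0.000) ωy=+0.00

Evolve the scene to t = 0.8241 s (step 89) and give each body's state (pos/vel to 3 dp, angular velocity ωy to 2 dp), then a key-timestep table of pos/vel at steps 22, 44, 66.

State at t = 0.8241 s:
  obj    pos=(+2.652,-1.648) vel=(+4.424,-2.862) ωy=+131.63

Key-timestep trajectory:
   step    t(s)  obj.x    obj.z    obj.vx   obj.vz 
     22  0.2037   +0.940  -0.541  +1.094  -0.708
     44  0.4074   +1.275  -0.757  +2.187  -1.415
     66  0.6111   +1.832  -1.117  +3.281  -2.122


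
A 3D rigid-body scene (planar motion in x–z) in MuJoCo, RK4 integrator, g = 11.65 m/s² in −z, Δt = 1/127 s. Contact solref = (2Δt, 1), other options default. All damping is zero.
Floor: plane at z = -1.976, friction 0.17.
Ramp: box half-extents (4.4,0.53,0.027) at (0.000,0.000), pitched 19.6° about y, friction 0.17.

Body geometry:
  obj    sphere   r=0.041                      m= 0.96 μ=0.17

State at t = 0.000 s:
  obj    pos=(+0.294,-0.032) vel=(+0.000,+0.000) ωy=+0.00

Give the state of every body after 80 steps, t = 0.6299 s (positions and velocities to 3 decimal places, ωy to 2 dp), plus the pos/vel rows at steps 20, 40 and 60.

State at t = 0.6299 s:
  obj    pos=(+0.816,-0.218) vel=(+1.656,-0.590) ωy=+42.86

Key-timestep trajectory:
   step    t(s)  obj.x    obj.z    obj.vx   obj.vz 
     20  0.1575   +0.327  -0.044  +0.414  -0.147
     40  0.3150   +0.424  -0.079  +0.828  -0.295
     60  0.4724   +0.587  -0.137  +1.242  -0.442


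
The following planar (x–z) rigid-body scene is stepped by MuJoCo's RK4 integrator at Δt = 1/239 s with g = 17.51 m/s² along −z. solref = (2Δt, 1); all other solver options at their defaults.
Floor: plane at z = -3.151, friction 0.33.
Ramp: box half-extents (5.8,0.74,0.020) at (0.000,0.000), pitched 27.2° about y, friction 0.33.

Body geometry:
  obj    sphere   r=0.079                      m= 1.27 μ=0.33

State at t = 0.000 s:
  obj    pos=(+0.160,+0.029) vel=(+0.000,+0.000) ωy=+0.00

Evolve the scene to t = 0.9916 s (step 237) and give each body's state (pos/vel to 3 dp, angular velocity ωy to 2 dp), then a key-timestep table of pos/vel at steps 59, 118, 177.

State at t = 0.9916 s:
  obj    pos=(+2.660,-1.256) vel=(+5.042,-2.591) ωy=+71.75

Key-timestep trajectory:
   step    t(s)  obj.x    obj.z    obj.vx   obj.vz 
     59  0.2469   +0.315  -0.051  +1.255  -0.645
    118  0.4937   +0.780  -0.290  +2.511  -1.290
    177  0.7406   +1.555  -0.688  +3.766  -1.935


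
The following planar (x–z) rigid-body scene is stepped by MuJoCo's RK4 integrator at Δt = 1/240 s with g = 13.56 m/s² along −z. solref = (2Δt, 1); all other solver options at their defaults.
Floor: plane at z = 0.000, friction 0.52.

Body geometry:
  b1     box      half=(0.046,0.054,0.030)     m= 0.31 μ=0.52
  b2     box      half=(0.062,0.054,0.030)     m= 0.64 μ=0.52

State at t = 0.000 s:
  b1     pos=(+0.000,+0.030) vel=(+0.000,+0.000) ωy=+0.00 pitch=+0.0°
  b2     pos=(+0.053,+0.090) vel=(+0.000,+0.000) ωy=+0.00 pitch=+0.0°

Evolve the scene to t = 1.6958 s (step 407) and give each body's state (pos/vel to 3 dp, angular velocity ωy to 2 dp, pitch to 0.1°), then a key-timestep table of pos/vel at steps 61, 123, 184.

State at t = 1.6958 s:
  b1     pos=(+0.000,+0.030) vel=(+0.000,+0.000) ωy=+0.00 pitch=+0.0°
  b2     pos=(+0.115,+0.062) vel=(+0.000,+0.000) ωy=+0.00 pitch=+90.0°

Key-timestep trajectory:
   step    t(s)  b1.x    b1.z    b1.vx   b1.vz   b2.x    b2.z    b2.vx   b2.vz 
     61  0.2542   +0.000  +0.030  +0.000  +0.000   +0.098  +0.068  +0.339  -0.054
    123  0.5125   +0.000  +0.030  +0.000  +0.000   +0.130  +0.067  -0.123  -0.040
    184  0.7667   +0.000  +0.030  +0.000  +0.000   +0.119  +0.064  +0.013  +0.009


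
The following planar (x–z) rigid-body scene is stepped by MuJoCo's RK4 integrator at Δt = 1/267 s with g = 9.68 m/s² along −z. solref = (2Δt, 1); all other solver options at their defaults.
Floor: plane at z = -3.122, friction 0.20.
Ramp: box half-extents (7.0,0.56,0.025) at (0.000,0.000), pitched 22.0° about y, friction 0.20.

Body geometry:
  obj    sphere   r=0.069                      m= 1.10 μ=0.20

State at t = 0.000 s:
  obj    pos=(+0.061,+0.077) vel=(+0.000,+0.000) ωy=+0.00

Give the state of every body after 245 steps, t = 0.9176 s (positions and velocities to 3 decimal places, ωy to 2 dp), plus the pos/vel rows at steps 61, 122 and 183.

State at t = 0.9176 s:
  obj    pos=(+1.072,-0.332) vel=(+2.204,-0.890) ωy=+34.44

Key-timestep trajectory:
   step    t(s)  obj.x    obj.z    obj.vx   obj.vz 
     61  0.2285   +0.124  +0.051  +0.549  -0.222
    122  0.4569   +0.312  -0.025  +1.097  -0.443
    183  0.6854   +0.625  -0.151  +1.646  -0.665


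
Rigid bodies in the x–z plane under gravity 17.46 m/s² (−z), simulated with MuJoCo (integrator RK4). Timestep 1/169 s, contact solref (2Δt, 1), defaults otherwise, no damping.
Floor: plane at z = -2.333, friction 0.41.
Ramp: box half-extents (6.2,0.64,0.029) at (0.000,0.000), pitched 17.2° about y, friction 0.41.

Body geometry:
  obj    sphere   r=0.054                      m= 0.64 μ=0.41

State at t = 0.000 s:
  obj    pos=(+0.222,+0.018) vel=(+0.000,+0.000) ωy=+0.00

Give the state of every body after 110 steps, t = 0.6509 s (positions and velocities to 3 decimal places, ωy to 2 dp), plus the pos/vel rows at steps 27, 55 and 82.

State at t = 0.6509 s:
  obj    pos=(+0.968,-0.213) vel=(+2.293,-0.710) ωy=+44.44

Key-timestep trajectory:
   step    t(s)  obj.x    obj.z    obj.vx   obj.vz 
     27  0.1598   +0.267  +0.004  +0.563  -0.174
     55  0.3254   +0.409  -0.040  +1.147  -0.355
     82  0.4852   +0.637  -0.110  +1.709  -0.529


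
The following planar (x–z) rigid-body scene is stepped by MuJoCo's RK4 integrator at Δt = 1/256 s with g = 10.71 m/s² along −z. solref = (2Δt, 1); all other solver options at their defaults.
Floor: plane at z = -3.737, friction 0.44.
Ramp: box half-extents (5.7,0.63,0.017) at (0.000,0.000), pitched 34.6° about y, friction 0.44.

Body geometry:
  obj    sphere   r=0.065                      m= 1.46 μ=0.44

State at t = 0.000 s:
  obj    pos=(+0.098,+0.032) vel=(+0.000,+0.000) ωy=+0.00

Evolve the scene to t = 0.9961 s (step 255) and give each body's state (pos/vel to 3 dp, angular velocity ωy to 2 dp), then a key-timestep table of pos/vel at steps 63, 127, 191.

State at t = 0.9961 s:
  obj    pos=(+1.872,-1.192) vel=(+3.562,-2.457) ωy=+66.56

Key-timestep trajectory:
   step    t(s)  obj.x    obj.z    obj.vx   obj.vz 
     63  0.2461   +0.206  -0.043  +0.880  -0.607
    127  0.4961   +0.538  -0.272  +1.774  -1.224
    191  0.7461   +1.093  -0.655  +2.668  -1.840


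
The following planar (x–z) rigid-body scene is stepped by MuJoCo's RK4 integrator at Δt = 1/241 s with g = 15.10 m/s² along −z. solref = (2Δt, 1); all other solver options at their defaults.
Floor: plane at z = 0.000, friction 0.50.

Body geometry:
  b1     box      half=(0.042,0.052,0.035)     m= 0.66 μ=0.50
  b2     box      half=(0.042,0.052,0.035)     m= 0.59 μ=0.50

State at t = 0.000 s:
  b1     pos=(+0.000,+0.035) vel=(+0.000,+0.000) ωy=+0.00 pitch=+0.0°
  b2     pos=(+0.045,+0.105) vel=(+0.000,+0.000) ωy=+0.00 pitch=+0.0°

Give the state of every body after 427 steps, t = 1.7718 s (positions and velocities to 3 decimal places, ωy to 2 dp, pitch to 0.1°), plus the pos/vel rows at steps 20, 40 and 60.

State at t = 1.7718 s:
  b1     pos=(+0.000,+0.035) vel=(+0.000,+0.000) ωy=+0.00 pitch=+0.0°
  b2     pos=(+0.089,+0.042) vel=(+0.000,+0.000) ωy=+0.00 pitch=+90.0°

Key-timestep trajectory:
   step    t(s)  b1.x    b1.z    b1.vx   b1.vz   b2.x    b2.z    b2.vx   b2.vz 
     20  0.0830   +0.000  +0.035  +0.000  +0.000   +0.048  +0.105  +0.076  -0.012
     40  0.1660   +0.000  +0.035  +0.000  +0.000   +0.061  +0.100  +0.251  -0.158
     60  0.2490   +0.000  +0.035  +0.000  +0.000   +0.086  +0.053  +0.319  -1.144
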